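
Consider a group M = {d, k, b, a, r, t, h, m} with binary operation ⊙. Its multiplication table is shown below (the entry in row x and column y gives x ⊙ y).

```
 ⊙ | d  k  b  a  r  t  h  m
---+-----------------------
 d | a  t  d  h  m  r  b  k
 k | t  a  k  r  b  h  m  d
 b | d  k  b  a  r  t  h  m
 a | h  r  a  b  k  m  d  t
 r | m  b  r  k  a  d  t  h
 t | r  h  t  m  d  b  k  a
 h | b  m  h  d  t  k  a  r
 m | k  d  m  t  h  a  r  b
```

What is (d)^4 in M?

d^1 = d
d^2 = d ⊙ d = a
d^3 = a ⊙ d = h
d^4 = h ⊙ d = b

b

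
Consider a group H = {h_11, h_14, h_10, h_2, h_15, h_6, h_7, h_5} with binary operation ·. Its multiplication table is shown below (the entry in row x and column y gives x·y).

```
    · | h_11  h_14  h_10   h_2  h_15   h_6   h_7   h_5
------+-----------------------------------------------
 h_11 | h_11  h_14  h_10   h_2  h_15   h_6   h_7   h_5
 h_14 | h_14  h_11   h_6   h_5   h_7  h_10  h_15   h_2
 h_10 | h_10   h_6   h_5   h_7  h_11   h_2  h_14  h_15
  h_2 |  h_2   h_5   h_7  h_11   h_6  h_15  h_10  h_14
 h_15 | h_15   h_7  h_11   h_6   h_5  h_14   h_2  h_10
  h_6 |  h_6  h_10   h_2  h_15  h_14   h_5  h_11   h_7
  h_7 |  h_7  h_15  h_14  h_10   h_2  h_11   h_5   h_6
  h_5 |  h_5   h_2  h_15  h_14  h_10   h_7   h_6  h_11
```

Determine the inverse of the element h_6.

First locate the identity: row h_11 matches the header, so h_11 is the identity.
Scan row h_6 for h_11: h_6·h_7 = h_11. Hence h_6^(-1) = h_7.
(Structurally, H here is isomorphic to Z_2 x Z_4.)

h_7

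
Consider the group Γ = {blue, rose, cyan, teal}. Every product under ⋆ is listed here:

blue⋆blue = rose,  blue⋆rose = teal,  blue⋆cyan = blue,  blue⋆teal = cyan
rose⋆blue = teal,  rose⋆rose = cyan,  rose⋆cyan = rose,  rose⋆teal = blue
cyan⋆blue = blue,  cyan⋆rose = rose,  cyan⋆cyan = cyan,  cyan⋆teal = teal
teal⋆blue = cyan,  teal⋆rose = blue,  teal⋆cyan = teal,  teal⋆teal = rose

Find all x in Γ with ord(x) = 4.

Identity is cyan. Compute the order of each non-identity element by repeated multiplication:
  blue: blue → rose → teal → cyan  (order 4)
  rose: rose → cyan  (order 2)
  teal: teal → rose → blue → cyan  (order 4)
Elements of order 4: {blue, teal}.
(Structurally, Γ here is isomorphic to the cyclic group Z_4.)

{blue, teal}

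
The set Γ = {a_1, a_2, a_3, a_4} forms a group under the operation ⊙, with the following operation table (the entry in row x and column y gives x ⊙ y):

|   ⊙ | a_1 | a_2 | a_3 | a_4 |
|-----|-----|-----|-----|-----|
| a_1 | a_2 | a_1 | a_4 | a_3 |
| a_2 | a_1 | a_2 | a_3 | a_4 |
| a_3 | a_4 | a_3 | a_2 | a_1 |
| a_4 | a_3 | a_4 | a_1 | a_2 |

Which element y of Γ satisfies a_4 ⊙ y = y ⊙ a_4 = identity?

First locate the identity: row a_2 matches the header, so a_2 is the identity.
Scan row a_4 for a_2: a_4 ⊙ a_4 = a_2. Hence a_4^(-1) = a_4.

a_4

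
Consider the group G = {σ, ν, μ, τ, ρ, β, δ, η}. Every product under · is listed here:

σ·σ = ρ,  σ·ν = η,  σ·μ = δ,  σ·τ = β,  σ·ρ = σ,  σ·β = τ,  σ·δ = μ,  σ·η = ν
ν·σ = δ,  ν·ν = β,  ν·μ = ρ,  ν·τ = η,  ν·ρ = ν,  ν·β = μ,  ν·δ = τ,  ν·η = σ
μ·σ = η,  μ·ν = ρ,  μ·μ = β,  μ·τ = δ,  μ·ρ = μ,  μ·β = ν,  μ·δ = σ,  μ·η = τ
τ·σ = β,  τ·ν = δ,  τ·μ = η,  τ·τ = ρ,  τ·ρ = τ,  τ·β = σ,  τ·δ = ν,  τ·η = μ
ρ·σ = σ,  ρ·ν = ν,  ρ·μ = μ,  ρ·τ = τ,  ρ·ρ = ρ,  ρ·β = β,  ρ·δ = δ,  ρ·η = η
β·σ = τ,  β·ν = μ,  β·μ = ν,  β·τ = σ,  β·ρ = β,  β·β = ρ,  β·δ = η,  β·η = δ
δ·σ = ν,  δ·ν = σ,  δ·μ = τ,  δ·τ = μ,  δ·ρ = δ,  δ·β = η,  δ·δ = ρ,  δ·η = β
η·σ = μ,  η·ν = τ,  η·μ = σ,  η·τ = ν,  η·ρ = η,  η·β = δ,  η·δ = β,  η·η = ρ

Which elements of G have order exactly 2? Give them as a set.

Identity is ρ. Compute the order of each non-identity element by repeated multiplication:
  σ: σ → ρ  (order 2)
  ν: ν → β → μ → ρ  (order 4)
  μ: μ → β → ν → ρ  (order 4)
  τ: τ → ρ  (order 2)
  β: β → ρ  (order 2)
  δ: δ → ρ  (order 2)
  η: η → ρ  (order 2)
Elements of order 2: {β, δ, η, σ, τ}.

{β, δ, η, σ, τ}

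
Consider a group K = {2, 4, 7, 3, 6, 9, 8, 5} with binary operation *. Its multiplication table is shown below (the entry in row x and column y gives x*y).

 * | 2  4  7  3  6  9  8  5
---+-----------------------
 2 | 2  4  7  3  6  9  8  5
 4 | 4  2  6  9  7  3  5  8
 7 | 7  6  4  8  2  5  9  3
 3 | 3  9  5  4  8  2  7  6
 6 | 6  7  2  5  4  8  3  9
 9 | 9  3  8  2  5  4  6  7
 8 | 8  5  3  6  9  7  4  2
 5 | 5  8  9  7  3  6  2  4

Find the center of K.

{2, 4}

An element z is central iff its row equals its column in the table.
For 9: 9*7 = 8 ≠ 5 = 7*9, so 9 ∉ Z.
Checking each element this way leaves Z(K) = {2, 4}.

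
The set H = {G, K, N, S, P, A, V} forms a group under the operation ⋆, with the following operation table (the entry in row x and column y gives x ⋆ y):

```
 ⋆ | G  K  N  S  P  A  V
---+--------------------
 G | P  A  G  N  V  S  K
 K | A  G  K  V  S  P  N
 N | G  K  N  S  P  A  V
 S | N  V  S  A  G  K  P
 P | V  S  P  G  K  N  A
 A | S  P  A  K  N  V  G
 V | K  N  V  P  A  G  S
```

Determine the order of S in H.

7

The identity element is N (its row matches the header).
S^1 = S
S^2 = S ⋆ S = A
S^3 = A ⋆ S = K
S^4 = K ⋆ S = V
S^5 = V ⋆ S = P
S^6 = P ⋆ S = G
S^7 = G ⋆ S = N
The first power of S equal to the identity is S^7, so ord(S) = 7.
(Structurally, H here is isomorphic to the cyclic group Z_7.)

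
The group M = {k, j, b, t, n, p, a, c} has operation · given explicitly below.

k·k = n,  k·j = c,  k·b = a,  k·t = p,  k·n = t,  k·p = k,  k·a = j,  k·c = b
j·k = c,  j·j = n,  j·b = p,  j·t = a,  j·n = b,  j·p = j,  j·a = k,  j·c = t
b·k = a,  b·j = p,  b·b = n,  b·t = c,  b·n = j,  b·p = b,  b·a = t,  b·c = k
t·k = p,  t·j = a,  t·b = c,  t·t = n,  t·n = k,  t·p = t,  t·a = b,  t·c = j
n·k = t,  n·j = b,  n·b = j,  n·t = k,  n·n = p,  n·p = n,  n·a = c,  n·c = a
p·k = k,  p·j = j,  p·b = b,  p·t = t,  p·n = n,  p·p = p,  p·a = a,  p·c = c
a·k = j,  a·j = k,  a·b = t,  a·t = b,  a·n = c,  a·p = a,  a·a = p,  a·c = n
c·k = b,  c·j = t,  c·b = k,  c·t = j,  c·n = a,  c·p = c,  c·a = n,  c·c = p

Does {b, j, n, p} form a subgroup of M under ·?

Yes

{b, j, n, p} contains the identity p.
Checking products: every product of two elements of {b, j, n, p} (read from the table) lies in {b, j, n, p}, so the set is closed.
In a finite group, a nonempty closed subset is a subgroup. So {b, j, n, p} ≤ M.
(Structurally, M here is isomorphic to Z_2 x Z_4.)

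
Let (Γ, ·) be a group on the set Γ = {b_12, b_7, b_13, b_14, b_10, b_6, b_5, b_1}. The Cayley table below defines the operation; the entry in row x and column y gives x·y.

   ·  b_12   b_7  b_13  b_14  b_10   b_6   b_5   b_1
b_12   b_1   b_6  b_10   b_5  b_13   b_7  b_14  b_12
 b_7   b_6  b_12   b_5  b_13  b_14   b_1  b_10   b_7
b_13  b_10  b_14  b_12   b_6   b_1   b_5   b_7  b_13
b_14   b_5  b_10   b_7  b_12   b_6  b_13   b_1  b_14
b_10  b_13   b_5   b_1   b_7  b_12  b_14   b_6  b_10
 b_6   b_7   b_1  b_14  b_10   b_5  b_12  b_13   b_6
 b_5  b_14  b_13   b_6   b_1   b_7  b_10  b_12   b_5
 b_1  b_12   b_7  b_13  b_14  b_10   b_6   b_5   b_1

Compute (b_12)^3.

b_12^1 = b_12
b_12^2 = b_12·b_12 = b_1
b_12^3 = b_1·b_12 = b_12
(Structurally, Γ here is isomorphic to the quaternion group Q_8.)

b_12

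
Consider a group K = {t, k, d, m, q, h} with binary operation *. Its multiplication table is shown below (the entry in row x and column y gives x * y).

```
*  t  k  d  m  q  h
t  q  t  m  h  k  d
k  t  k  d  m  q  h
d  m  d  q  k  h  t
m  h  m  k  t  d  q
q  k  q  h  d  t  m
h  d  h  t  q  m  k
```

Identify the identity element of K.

k

The identity e satisfies e * x = x for all x, so its row in the table reproduces the column headers.
Row k reads: t, k, d, m, q, h — exactly the header order. So k is the identity.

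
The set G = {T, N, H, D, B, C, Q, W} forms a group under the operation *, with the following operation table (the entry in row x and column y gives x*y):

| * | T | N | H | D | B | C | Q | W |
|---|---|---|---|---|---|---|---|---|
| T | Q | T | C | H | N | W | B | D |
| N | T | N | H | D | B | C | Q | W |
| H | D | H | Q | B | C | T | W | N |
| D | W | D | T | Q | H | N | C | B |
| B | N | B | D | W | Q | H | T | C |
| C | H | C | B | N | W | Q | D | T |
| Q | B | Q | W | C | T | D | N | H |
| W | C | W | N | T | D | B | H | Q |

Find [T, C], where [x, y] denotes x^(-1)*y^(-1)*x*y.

Identity is N; from the table T^(-1) = B and C^(-1) = D.
B*D = W
W*T = C
C*C = Q

Q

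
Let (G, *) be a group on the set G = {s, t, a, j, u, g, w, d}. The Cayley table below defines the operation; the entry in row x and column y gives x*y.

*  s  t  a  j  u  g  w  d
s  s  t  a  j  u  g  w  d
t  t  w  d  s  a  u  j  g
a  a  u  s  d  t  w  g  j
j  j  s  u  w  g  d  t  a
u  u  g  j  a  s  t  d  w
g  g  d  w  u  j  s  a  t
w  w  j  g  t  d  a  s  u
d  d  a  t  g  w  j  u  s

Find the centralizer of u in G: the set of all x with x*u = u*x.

Compare row u with column u entry by entry.
d*u = w = u*d, so d commutes with u.
g*u = j but u*g = t, so g does not.
Collecting the elements that commute with u: C(u) = {d, s, u, w}.

{d, s, u, w}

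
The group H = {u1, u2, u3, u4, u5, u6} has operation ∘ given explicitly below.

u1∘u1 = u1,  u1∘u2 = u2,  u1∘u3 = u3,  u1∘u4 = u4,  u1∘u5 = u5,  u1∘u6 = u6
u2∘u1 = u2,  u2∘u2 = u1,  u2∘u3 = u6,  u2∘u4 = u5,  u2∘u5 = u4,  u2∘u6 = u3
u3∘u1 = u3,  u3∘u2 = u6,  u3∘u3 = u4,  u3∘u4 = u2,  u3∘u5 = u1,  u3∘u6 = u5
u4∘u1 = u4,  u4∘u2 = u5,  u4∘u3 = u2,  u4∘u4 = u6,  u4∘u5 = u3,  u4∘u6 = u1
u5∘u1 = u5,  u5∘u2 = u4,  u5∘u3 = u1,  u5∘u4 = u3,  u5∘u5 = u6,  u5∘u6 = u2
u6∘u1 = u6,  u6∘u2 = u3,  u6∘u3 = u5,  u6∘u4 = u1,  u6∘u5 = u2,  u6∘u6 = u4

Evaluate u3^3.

u3^1 = u3
u3^2 = u3 ∘ u3 = u4
u3^3 = u4 ∘ u3 = u2
(Structurally, H here is isomorphic to the cyclic group Z_6.)

u2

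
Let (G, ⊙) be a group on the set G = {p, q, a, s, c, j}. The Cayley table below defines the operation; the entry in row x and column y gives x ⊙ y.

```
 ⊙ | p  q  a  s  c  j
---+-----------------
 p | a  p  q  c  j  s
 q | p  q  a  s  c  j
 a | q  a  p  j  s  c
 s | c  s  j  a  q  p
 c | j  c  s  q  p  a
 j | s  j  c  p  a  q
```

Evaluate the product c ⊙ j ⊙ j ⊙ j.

c ⊙ j = a
a ⊙ j = c
c ⊙ j = a

a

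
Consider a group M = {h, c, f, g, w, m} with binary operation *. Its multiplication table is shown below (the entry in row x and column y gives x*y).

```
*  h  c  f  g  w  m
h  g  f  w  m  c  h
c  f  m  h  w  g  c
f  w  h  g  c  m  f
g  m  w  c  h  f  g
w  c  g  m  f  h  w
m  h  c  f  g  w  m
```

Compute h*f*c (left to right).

g

h*f = w
w*c = g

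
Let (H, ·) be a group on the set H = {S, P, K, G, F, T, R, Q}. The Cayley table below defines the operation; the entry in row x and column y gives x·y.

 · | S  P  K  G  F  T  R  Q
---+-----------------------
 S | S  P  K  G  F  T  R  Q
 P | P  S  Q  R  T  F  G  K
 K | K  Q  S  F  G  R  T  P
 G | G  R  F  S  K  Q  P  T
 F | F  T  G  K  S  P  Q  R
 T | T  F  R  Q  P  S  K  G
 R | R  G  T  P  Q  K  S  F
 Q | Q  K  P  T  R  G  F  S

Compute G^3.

G^1 = G
G^2 = G·G = S
G^3 = S·G = G

G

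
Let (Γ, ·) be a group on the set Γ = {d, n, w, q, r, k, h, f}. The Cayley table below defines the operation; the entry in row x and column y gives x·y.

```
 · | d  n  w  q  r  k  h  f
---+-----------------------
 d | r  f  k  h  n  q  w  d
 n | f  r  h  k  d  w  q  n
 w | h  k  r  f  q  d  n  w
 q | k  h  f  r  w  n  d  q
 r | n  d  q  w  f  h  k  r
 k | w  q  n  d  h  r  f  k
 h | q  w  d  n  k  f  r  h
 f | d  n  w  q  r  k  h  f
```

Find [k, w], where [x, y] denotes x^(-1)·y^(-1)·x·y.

Identity is f; from the table k^(-1) = h and w^(-1) = q.
h·q = n
n·k = w
w·w = r

r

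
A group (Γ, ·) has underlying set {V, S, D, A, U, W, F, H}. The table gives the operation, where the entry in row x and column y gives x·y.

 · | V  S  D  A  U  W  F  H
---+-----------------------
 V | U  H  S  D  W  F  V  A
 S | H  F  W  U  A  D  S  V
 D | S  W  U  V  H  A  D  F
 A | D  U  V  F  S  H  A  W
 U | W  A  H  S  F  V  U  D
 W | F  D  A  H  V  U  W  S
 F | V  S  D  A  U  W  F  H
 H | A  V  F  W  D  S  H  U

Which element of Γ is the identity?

F

The identity e satisfies e·x = x for all x, so its row in the table reproduces the column headers.
Row F reads: V, S, D, A, U, W, F, H — exactly the header order. So F is the identity.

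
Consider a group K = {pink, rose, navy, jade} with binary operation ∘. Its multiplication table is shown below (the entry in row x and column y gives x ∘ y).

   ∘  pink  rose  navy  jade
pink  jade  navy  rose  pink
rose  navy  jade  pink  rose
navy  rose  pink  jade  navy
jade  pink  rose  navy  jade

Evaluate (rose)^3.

rose^1 = rose
rose^2 = rose ∘ rose = jade
rose^3 = jade ∘ rose = rose

rose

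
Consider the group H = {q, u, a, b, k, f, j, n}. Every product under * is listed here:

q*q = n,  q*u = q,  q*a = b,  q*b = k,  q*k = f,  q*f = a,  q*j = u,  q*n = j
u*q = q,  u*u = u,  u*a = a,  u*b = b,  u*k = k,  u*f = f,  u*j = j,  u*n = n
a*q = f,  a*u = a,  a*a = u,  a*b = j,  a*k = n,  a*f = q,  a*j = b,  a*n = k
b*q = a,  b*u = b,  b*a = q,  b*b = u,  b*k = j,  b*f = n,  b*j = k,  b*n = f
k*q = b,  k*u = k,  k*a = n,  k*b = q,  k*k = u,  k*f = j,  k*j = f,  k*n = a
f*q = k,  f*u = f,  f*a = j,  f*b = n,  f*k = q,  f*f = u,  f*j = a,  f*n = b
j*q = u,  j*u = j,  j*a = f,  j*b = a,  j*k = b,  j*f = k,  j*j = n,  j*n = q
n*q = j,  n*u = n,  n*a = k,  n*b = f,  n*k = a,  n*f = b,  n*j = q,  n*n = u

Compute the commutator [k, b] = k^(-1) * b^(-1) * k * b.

Identity is u; from the table k^(-1) = k and b^(-1) = b.
k * b = q
q * k = f
f * b = n

n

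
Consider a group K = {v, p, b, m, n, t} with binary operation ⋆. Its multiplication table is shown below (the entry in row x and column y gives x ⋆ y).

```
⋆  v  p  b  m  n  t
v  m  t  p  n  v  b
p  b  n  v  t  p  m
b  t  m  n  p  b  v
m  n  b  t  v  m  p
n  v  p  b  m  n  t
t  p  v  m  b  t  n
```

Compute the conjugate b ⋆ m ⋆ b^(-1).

The identity is n. In row b, the entry n sits in column b, so b^(-1) = b.
b ⋆ m = p
p ⋆ b = v
(Structurally, K here is isomorphic to the symmetric group S_3.)

v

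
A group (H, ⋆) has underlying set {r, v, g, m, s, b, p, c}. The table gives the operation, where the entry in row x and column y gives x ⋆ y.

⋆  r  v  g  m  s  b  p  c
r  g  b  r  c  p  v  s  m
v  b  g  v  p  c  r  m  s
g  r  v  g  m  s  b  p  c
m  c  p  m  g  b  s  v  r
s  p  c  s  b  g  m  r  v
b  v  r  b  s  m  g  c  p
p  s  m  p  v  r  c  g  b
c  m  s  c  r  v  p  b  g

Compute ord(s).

The identity element is g (its row matches the header).
s^1 = s
s^2 = s ⋆ s = g
The first power of s equal to the identity is s^2, so ord(s) = 2.

2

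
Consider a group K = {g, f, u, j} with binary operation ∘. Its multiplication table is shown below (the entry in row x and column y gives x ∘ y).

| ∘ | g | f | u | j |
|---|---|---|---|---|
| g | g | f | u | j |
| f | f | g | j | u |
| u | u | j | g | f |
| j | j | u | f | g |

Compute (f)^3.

f^1 = f
f^2 = f ∘ f = g
f^3 = g ∘ f = f
(Structurally, K here is isomorphic to the Klein four-group V_4.)

f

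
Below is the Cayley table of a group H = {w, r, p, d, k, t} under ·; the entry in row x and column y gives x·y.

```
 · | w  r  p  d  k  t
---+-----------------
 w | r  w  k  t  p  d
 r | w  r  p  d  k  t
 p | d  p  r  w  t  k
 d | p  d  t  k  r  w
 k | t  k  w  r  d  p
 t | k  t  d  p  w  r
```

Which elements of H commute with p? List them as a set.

Compare row p with column p entry by entry.
w·p = k but p·w = d, so w does not.
Collecting the elements that commute with p: C(p) = {p, r}.

{p, r}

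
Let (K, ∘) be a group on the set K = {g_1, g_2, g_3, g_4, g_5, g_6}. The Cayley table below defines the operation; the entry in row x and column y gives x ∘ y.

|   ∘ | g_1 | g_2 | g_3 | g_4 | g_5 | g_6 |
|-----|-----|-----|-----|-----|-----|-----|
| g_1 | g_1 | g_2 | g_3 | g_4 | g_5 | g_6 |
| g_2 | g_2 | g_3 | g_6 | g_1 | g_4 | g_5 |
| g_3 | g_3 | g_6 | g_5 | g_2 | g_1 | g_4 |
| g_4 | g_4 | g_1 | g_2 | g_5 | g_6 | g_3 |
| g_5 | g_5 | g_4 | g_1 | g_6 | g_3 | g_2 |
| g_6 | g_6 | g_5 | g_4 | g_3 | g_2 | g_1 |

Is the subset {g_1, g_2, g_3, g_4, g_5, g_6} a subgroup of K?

{g_1, g_2, g_3, g_4, g_5, g_6} contains the identity g_1.
Checking products: every product of two elements of {g_1, g_2, g_3, g_4, g_5, g_6} (read from the table) lies in {g_1, g_2, g_3, g_4, g_5, g_6}, so the set is closed.
In a finite group, a nonempty closed subset is a subgroup. So {g_1, g_2, g_3, g_4, g_5, g_6} ≤ K.

Yes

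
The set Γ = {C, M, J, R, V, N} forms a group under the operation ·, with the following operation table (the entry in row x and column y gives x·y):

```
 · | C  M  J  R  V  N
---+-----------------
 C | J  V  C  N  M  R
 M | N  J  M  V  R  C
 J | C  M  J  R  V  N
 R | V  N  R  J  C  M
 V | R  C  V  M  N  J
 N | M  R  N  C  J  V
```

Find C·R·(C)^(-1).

M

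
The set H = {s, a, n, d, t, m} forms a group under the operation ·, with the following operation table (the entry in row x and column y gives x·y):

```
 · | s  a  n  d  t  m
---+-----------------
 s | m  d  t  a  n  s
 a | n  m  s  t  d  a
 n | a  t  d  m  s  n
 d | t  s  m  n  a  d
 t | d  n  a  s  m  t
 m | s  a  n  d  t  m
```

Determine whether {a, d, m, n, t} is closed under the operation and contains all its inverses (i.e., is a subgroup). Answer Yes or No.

No

d·a = s, which is not in {a, d, m, n, t}.
The subset is not closed under ·, so it is not a subgroup.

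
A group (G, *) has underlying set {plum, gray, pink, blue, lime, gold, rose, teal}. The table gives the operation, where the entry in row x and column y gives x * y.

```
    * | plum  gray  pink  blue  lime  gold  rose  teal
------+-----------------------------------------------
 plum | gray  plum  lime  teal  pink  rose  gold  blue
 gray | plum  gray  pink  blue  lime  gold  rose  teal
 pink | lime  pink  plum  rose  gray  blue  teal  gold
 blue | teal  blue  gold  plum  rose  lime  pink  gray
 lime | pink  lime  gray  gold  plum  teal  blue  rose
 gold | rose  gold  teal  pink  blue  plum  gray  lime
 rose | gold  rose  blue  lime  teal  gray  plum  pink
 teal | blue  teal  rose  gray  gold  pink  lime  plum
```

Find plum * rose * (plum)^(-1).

The identity is gray. In row plum, the entry gray sits in column plum, so plum^(-1) = plum.
plum * rose = gold
gold * plum = rose
(Structurally, G here is isomorphic to the quaternion group Q_8.)

rose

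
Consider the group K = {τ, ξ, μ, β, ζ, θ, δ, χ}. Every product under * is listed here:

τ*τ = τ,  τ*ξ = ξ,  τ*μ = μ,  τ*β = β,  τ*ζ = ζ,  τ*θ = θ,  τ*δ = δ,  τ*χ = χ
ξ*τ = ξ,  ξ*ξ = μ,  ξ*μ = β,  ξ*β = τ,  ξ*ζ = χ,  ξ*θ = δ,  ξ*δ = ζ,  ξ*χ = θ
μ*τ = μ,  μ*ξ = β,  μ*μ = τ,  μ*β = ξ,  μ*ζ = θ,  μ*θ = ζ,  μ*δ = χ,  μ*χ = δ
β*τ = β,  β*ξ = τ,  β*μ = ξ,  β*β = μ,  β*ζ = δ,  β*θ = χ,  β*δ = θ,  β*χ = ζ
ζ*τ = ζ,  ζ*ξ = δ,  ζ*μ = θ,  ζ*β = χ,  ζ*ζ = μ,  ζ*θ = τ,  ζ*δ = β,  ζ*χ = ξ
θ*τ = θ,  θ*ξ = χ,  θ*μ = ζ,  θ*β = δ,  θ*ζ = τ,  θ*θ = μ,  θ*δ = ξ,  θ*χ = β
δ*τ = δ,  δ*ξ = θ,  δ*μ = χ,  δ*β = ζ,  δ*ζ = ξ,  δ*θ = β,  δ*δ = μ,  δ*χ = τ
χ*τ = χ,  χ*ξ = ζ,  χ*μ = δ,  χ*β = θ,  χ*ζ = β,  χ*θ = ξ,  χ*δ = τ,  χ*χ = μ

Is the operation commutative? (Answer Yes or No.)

No

χ * θ = ξ but θ * χ = β.
Since χ and θ do not commute, K is not abelian.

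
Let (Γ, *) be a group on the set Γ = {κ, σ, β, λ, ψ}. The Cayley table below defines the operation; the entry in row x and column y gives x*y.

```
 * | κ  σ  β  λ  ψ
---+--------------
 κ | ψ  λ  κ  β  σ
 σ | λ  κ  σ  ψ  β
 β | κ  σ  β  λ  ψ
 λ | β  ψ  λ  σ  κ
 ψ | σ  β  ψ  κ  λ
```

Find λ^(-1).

First locate the identity: row β matches the header, so β is the identity.
Scan row λ for β: λ*κ = β. Hence λ^(-1) = κ.
(Structurally, Γ here is isomorphic to the cyclic group Z_5.)

κ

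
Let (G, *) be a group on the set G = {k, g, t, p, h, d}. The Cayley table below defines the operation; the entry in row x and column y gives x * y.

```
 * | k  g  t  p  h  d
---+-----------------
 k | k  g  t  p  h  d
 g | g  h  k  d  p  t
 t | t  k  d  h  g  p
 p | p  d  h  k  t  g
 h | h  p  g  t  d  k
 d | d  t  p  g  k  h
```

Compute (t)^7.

t^1 = t
t^2 = t * t = d
t^3 = d * t = p
t^4 = p * t = h
t^5 = h * t = g
t^6 = g * t = k
t^7 = k * t = t

t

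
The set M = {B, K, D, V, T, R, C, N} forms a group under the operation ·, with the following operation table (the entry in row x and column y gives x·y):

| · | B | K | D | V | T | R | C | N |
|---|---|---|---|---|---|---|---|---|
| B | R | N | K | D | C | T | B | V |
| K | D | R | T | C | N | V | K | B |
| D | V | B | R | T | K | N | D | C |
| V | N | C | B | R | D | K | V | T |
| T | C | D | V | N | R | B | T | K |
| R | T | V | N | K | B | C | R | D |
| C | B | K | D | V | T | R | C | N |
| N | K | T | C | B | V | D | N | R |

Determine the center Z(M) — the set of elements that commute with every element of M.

An element z is central iff its row equals its column in the table.
For T: T·D = V ≠ K = D·T, so T ∉ Z.
Checking each element this way leaves Z(M) = {C, R}.

{C, R}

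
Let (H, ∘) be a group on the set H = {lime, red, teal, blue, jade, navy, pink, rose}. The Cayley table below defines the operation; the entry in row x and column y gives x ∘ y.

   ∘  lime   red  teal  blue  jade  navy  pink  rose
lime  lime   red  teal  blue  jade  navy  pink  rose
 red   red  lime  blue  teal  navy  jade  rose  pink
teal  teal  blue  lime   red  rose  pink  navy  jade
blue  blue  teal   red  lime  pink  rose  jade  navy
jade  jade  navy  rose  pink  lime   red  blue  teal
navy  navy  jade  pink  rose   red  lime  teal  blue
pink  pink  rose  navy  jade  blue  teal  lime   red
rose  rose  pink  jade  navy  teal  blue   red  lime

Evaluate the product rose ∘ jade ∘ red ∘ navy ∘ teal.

rose ∘ jade = teal
teal ∘ red = blue
blue ∘ navy = rose
rose ∘ teal = jade

jade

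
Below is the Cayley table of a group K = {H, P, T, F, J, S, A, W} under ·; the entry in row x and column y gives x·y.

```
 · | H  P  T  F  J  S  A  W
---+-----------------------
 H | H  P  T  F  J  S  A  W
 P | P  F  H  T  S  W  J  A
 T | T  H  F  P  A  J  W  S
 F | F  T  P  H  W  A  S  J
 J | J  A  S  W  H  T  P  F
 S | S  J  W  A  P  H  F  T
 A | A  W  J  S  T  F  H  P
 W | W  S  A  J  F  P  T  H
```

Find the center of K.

An element z is central iff its row equals its column in the table.
For A: A·P = W ≠ J = P·A, so A ∉ Z.
Checking each element this way leaves Z(K) = {F, H}.

{F, H}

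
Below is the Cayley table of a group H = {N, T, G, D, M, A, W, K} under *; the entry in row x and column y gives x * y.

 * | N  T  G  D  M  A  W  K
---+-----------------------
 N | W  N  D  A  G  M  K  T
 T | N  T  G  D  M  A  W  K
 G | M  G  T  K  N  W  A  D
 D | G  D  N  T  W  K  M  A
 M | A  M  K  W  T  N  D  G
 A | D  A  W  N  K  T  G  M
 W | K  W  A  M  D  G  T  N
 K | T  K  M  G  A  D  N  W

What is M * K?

G

Read row M, column K: M * K = G.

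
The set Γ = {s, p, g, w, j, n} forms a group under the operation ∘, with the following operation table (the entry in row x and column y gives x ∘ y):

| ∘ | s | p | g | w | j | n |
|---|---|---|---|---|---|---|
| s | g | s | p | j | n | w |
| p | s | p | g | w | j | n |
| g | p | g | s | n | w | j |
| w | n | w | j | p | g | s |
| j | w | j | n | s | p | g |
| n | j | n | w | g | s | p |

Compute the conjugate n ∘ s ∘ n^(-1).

The identity is p. In row n, the entry p sits in column n, so n^(-1) = n.
n ∘ s = j
j ∘ n = g

g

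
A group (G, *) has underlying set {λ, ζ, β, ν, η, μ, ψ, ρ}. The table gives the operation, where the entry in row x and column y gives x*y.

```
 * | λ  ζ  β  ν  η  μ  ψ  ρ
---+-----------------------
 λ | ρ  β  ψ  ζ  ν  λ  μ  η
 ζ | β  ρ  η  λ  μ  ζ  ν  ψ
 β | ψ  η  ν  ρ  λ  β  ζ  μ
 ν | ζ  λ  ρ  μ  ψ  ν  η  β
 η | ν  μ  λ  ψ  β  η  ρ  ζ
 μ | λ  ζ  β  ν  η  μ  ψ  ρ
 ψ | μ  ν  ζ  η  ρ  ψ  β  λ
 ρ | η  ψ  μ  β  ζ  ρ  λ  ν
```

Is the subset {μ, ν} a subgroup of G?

{μ, ν} contains the identity μ.
Checking products: every product of two elements of {μ, ν} (read from the table) lies in {μ, ν}, so the set is closed.
In a finite group, a nonempty closed subset is a subgroup. So {μ, ν} ≤ G.

Yes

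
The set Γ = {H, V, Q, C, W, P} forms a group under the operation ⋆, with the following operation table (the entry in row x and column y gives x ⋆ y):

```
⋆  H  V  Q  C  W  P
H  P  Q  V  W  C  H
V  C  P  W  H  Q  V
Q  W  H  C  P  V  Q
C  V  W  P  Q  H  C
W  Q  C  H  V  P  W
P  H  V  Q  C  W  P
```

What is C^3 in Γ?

P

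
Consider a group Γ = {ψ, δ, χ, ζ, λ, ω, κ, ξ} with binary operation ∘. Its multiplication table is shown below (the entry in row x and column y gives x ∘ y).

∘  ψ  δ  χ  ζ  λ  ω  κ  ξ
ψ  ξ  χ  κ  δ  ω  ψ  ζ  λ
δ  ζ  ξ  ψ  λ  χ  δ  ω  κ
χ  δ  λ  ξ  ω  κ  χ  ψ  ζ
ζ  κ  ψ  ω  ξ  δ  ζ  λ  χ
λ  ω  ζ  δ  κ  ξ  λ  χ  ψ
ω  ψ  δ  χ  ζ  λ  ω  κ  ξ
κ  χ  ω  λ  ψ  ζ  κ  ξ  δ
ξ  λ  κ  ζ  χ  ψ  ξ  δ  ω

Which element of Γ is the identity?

ω

The identity e satisfies e ∘ x = x for all x, so its row in the table reproduces the column headers.
Row ω reads: ψ, δ, χ, ζ, λ, ω, κ, ξ — exactly the header order. So ω is the identity.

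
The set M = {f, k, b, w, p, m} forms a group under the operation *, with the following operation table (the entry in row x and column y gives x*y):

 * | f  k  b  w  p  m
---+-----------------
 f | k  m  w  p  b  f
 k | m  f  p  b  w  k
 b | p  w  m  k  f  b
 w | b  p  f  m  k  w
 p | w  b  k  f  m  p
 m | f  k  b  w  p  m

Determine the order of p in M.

The identity element is m (its row matches the header).
p^1 = p
p^2 = p*p = m
The first power of p equal to the identity is p^2, so ord(p) = 2.

2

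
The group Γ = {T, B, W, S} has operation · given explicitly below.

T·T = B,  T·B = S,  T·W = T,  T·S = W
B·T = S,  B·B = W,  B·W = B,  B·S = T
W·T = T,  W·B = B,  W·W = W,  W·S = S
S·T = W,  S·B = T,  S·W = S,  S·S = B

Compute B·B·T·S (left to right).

W

B·B = W
W·T = T
T·S = W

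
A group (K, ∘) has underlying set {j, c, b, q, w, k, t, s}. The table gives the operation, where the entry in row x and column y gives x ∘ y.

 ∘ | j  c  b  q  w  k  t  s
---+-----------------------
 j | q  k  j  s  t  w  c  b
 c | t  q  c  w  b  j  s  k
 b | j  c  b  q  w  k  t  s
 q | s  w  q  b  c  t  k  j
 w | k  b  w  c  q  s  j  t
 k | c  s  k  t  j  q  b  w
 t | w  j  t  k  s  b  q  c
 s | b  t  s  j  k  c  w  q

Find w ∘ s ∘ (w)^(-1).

The identity is b. In row w, the entry b sits in column c, so w^(-1) = c.
w ∘ s = t
t ∘ c = j

j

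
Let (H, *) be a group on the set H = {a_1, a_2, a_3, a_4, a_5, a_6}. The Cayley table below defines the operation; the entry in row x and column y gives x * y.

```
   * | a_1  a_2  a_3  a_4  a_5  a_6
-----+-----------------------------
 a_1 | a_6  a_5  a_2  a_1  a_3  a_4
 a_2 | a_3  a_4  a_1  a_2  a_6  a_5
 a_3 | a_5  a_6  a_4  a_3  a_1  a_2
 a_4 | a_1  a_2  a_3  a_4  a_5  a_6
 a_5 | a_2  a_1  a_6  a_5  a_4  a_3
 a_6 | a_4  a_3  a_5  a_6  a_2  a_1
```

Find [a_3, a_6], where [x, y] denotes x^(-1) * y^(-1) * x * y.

a_1

Identity is a_4; from the table a_3^(-1) = a_3 and a_6^(-1) = a_1.
a_3 * a_1 = a_5
a_5 * a_3 = a_6
a_6 * a_6 = a_1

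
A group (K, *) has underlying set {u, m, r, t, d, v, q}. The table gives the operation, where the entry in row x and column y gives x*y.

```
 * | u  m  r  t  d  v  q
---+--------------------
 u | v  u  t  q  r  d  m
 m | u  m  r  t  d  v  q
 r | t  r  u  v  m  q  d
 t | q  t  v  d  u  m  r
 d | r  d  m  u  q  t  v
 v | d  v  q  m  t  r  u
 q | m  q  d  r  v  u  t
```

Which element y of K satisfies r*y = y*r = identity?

First locate the identity: row m matches the header, so m is the identity.
Scan row r for m: r*d = m. Hence r^(-1) = d.

d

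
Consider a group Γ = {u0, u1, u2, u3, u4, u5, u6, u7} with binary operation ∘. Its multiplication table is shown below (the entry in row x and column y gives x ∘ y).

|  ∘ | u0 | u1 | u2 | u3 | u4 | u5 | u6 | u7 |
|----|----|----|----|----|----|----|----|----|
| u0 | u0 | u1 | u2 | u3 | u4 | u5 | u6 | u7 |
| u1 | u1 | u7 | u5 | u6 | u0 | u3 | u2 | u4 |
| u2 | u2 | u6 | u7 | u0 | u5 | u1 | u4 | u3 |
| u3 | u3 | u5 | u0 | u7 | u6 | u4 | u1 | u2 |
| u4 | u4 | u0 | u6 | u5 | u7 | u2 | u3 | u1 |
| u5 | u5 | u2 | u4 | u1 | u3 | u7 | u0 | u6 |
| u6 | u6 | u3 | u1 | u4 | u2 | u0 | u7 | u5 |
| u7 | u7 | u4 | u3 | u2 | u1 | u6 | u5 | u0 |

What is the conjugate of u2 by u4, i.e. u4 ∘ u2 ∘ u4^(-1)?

The identity is u0. In row u4, the entry u0 sits in column u1, so u4^(-1) = u1.
u4 ∘ u2 = u6
u6 ∘ u1 = u3

u3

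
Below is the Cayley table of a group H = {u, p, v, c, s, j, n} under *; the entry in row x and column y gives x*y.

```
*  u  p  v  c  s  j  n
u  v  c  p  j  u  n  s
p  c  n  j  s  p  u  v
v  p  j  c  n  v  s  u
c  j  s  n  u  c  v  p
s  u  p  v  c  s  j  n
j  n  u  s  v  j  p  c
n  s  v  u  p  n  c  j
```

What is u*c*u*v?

u*c = j
j*u = n
n*v = u
(Structurally, H here is isomorphic to the cyclic group Z_7.)

u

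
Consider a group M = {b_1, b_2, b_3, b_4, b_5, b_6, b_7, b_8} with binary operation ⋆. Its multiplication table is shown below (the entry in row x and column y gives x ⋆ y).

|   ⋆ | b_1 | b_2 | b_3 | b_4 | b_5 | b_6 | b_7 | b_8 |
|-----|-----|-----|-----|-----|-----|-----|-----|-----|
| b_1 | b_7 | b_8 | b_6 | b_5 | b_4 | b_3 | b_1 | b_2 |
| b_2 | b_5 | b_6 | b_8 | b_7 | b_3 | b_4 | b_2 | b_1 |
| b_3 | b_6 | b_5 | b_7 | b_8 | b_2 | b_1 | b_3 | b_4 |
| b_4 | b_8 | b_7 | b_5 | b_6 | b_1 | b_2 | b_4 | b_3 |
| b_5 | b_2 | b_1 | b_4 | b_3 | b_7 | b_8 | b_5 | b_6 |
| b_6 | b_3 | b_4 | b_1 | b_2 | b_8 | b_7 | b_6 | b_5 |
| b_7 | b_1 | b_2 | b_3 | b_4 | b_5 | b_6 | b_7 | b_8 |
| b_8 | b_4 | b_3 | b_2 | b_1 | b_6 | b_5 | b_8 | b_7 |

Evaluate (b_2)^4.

b_7

b_2^1 = b_2
b_2^2 = b_2 ⋆ b_2 = b_6
b_2^3 = b_6 ⋆ b_2 = b_4
b_2^4 = b_4 ⋆ b_2 = b_7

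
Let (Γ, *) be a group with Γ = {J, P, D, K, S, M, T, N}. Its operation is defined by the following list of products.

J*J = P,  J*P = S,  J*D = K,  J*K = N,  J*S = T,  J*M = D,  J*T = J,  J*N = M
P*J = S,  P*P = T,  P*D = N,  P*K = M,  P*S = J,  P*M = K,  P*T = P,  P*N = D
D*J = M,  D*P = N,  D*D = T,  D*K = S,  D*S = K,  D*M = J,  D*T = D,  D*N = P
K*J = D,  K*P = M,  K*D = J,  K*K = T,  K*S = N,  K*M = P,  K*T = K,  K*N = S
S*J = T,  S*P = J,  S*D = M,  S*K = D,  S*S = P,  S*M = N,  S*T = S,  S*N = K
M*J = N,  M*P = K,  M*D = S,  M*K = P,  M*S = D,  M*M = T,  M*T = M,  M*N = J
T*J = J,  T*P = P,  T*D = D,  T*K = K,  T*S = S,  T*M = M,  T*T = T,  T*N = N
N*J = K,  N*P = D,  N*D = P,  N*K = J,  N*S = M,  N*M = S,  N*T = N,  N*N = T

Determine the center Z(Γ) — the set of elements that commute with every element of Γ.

{P, T}

An element z is central iff its row equals its column in the table.
For D: D*J = M ≠ K = J*D, so D ∉ Z.
Checking each element this way leaves Z(Γ) = {P, T}.
(Structurally, Γ here is isomorphic to the dihedral group D_4.)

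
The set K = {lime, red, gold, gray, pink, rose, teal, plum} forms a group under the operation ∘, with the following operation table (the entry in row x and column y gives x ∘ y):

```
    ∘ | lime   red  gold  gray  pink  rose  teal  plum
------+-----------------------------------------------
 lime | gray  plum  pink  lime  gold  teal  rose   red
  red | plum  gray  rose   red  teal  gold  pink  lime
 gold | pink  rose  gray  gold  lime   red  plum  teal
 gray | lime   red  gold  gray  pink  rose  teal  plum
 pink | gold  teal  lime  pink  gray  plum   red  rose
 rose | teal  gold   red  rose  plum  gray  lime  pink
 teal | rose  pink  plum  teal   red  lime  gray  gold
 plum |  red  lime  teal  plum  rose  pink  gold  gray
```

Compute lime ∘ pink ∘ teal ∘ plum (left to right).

lime ∘ pink = gold
gold ∘ teal = plum
plum ∘ plum = gray

gray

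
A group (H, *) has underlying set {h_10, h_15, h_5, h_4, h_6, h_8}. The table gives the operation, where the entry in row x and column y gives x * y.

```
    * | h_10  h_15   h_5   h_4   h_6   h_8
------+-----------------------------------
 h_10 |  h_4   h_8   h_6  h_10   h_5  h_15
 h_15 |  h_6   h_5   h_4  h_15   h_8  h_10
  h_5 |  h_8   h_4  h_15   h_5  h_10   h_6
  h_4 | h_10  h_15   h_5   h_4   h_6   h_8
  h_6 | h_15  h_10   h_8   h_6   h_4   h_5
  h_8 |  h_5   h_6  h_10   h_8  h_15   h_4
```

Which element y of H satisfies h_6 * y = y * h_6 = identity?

First locate the identity: row h_4 matches the header, so h_4 is the identity.
Scan row h_6 for h_4: h_6 * h_6 = h_4. Hence h_6^(-1) = h_6.

h_6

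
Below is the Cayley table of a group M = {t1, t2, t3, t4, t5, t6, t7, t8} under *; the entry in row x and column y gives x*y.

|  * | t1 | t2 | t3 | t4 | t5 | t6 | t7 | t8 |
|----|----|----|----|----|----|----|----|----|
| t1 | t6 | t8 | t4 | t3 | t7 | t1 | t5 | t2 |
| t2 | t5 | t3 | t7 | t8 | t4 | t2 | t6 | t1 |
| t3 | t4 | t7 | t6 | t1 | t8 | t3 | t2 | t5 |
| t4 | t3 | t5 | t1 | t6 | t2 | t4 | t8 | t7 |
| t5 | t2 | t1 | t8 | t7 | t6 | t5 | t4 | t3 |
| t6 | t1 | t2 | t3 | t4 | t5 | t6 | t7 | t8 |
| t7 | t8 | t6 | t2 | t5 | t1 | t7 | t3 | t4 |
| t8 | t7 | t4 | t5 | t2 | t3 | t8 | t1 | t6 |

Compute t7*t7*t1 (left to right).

t7*t7 = t3
t3*t1 = t4

t4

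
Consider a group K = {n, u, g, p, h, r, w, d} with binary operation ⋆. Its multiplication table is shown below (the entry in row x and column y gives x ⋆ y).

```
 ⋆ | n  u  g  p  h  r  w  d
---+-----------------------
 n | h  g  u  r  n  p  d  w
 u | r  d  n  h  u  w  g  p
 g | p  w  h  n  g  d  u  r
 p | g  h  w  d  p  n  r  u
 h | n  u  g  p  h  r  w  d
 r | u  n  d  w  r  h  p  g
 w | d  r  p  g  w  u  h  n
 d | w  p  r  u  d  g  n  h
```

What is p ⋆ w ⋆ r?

p ⋆ w = r
r ⋆ r = h

h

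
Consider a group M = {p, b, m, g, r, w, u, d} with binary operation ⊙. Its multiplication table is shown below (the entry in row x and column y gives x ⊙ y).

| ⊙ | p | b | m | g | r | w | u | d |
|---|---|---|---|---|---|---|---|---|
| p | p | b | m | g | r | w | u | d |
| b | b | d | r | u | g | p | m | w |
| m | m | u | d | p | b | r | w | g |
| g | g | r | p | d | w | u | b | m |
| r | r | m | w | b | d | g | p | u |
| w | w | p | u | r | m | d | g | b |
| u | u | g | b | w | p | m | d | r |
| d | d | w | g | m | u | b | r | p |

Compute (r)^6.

d

r^1 = r
r^2 = r ⊙ r = d
r^3 = d ⊙ r = u
r^4 = u ⊙ r = p
r^5 = p ⊙ r = r
r^6 = r ⊙ r = d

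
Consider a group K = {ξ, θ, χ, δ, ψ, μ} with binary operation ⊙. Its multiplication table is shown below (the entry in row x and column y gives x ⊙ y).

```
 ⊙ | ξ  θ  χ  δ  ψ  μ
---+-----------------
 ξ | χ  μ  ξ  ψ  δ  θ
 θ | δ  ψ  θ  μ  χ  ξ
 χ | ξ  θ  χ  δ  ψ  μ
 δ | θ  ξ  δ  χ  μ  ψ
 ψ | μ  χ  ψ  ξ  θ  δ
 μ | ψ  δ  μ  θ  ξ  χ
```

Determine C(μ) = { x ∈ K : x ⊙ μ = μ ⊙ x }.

Compare row μ with column μ entry by entry.
ψ ⊙ μ = δ but μ ⊙ ψ = ξ, so ψ does not.
Collecting the elements that commute with μ: C(μ) = {μ, χ}.

{μ, χ}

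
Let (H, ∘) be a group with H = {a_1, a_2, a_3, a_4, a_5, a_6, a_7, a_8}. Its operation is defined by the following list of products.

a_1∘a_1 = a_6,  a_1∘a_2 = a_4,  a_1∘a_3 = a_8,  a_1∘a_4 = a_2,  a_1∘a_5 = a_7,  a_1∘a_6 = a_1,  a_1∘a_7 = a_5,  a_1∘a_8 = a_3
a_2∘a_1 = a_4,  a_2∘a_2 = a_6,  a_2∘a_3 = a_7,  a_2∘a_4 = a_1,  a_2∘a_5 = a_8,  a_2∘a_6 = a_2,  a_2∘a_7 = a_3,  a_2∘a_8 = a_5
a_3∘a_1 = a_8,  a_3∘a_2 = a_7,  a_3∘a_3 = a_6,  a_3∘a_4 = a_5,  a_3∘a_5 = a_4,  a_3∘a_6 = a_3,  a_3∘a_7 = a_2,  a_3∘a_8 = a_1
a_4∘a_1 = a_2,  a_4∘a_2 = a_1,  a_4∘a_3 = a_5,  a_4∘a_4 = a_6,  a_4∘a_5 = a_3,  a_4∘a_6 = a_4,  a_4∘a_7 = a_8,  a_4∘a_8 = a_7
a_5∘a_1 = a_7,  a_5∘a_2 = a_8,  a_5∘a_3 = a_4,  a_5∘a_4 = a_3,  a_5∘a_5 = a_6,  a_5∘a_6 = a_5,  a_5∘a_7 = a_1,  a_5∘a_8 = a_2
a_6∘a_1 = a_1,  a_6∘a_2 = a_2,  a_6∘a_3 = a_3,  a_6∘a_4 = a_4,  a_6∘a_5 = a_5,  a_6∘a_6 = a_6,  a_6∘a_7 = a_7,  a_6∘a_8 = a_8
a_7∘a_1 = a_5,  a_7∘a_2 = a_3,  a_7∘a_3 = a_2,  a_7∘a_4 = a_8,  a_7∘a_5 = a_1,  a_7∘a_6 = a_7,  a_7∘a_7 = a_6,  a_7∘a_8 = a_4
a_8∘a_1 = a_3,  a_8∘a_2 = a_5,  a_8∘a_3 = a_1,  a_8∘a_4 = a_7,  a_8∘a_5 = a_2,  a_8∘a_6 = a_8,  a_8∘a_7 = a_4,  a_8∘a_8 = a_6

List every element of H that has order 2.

Identity is a_6. Compute the order of each non-identity element by repeated multiplication:
  a_1: a_1 → a_6  (order 2)
  a_2: a_2 → a_6  (order 2)
  a_3: a_3 → a_6  (order 2)
  a_4: a_4 → a_6  (order 2)
  a_5: a_5 → a_6  (order 2)
  a_7: a_7 → a_6  (order 2)
  a_8: a_8 → a_6  (order 2)
Elements of order 2: {a_1, a_2, a_3, a_4, a_5, a_7, a_8}.

{a_1, a_2, a_3, a_4, a_5, a_7, a_8}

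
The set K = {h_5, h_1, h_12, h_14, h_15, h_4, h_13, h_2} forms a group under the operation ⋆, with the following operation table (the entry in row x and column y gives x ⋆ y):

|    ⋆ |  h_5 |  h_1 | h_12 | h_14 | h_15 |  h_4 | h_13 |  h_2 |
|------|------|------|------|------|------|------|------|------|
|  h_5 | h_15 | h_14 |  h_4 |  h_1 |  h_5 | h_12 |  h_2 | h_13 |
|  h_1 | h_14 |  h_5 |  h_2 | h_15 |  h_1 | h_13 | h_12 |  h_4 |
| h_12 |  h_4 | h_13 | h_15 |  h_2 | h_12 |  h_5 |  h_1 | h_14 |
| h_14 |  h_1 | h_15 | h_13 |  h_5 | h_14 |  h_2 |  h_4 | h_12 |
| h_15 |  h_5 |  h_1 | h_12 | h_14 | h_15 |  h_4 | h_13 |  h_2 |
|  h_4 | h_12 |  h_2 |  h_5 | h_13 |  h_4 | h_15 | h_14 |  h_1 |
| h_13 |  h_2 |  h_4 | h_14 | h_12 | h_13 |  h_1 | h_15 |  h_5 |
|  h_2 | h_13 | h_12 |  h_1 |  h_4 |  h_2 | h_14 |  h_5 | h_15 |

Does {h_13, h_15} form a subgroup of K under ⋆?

{h_13, h_15} contains the identity h_15.
Checking products: every product of two elements of {h_13, h_15} (read from the table) lies in {h_13, h_15}, so the set is closed.
In a finite group, a nonempty closed subset is a subgroup. So {h_13, h_15} ≤ K.

Yes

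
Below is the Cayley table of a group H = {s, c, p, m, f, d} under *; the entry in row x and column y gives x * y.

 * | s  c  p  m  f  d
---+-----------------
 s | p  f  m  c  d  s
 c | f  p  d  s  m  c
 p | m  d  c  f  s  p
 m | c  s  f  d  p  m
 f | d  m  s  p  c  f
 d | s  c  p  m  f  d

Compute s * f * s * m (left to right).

c

s * f = d
d * s = s
s * m = c
(Structurally, H here is isomorphic to the cyclic group Z_6.)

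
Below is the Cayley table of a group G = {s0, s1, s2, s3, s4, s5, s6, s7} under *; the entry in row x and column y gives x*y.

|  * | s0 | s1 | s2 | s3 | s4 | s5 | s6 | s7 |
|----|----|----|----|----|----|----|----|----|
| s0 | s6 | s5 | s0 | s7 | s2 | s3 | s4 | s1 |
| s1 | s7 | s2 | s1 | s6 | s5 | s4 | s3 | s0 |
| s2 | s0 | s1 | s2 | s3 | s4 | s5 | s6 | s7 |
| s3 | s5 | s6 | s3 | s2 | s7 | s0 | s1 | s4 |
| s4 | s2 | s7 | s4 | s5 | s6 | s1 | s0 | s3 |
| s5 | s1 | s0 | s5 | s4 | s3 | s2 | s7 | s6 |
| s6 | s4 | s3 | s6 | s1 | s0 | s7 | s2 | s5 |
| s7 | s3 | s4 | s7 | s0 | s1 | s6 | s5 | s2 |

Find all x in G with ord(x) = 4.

{s0, s4}

Identity is s2. Compute the order of each non-identity element by repeated multiplication:
  s0: s0 → s6 → s4 → s2  (order 4)
  s1: s1 → s2  (order 2)
  s3: s3 → s2  (order 2)
  s4: s4 → s6 → s0 → s2  (order 4)
  s5: s5 → s2  (order 2)
  s6: s6 → s2  (order 2)
  s7: s7 → s2  (order 2)
Elements of order 4: {s0, s4}.
(Structurally, G here is isomorphic to the dihedral group D_4.)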